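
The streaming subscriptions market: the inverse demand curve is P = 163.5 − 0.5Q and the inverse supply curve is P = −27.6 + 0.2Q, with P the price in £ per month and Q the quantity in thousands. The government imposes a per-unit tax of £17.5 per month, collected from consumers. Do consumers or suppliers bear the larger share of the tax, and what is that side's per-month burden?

Rewrite in direct form: Qd = 327 − 2P and Qs = 5P + 138.
Without the tax, 327 − 2P = 5P + 138 gives 7P = 189, so P* = £27 and Q* = 273.
With the tax collected from consumers, demand (in seller-price terms) shifts: Qd = 327 − 2(P + 17.5).
New equilibrium: consumers pay £39.5, suppliers receive £22, Q = 248. (Wedge: Pb − Ps = 17.5.)
Per-month burden: consumers £12.5, suppliers £5.
Consumers take the larger share because demand is less price-elastic here (demand slope 2 vs supply slope 5).

Consumers bear the larger share: £12.5 per month.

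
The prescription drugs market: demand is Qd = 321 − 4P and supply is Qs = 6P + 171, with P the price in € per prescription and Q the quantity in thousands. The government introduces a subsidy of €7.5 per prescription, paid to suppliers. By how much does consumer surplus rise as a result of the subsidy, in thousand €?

Consumer surplus rises by €1215 thousand.

Without the subsidy, 321 − 4P = 6P + 171 gives 10P = 150, so P* = €15 and Q* = 261.
With a per-unit subsidy paid to suppliers, each receives P + 7.5 per unit sold, so supply becomes Qs = 6(P + 7.5) + 171.
New equilibrium: buyers pay €10.5, suppliers receive €18, Q = 279. (Wedge: Pb − Ps = −7.5.)
ΔCS is the trapezoid between Q = 279 and Q = 261 of height €4.5: ½ · (261 + 279) · 4.5 = €1215.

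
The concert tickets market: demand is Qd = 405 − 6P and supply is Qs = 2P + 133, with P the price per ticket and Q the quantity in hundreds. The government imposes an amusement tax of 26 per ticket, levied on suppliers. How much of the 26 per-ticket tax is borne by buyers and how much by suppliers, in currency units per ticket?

Before the tax: set 405 − 6P = 2P + 133 → P* = 34, Q* = 201.
With the tax collected from suppliers, supply shifts: Qs = 2(P − 26) + 133.
Solving gives Q = 162 with buyers paying 40.5 and suppliers receiving 14.5 (the 26 wedge).
Burden on buyers: 6.5; on suppliers: 19.5. (They sum to 26.)
The less price-elastic side of the market bears the larger share of a per-unit tax.

Buyers bear 6.5 per ticket; suppliers bear 19.5 per ticket.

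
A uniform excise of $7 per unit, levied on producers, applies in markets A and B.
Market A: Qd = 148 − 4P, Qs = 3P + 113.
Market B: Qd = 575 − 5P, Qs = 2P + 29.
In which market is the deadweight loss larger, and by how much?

Market A, by $7.

Market A: pre-tax P* = $5, Q* = 128; post-tax Q = 116; deadweight loss = $42.
Market B: pre-tax P* = $78, Q* = 185; post-tax Q = 175; deadweight loss = $35.
Difference: $42 vs $35 → market A is larger by $7.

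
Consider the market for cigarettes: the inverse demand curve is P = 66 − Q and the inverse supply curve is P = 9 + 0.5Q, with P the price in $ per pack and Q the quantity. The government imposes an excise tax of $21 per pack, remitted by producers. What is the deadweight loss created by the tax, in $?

Rewrite in direct form: Qd = 66 − P and Qs = 2P − 18.
Without the tax, 66 − P = 2P − 18 gives 3P = 84, so P* = $28 and Q* = 38.
With the tax collected from producers, supply shifts: Qs = 2(P − 21) − 18.
Solving gives Q = 24 with buyers paying $42 and producers receiving $21 (the $21 wedge).
Quantity falls by |ΔQ| = |38 − 24| = 14.
DWL = ½ · t · |ΔQ| = ½ · 21 · 14 = $147.

Deadweight loss = $147.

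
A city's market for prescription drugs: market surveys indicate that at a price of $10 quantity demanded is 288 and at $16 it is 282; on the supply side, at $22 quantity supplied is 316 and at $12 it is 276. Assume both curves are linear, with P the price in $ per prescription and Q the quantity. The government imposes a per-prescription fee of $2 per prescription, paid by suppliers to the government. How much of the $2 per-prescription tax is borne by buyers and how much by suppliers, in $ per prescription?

Demand slope: (282 − 288)/(16 − 10) = -1, so Qd = 298 − P.
Supply slope: (276 − 316)/(12 − 22) = 4, so Qs = 4P + 228.
Before the tax: set 298 − P = 4P + 228 → P* = $14, Q* = 284.
With the tax collected from suppliers, supply shifts: Qs = 4(P − 2) + 228.
New equilibrium: buyers pay $15.6, suppliers receive $13.6, Q = 282.4. (Wedge: Pb − Ps = 2.)
Burden on buyers: $1.6; on suppliers: $0.4. (They sum to $2.)

Buyers bear $1.6 per prescription; suppliers bear $0.4 per prescription.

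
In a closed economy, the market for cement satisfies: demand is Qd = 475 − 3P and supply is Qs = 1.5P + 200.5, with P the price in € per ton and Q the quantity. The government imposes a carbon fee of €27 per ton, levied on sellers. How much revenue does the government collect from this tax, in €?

Tax revenue = €7155.

Without the tax, 475 − 3P = 1.5P + 200.5 gives 4.5P = 274.5, so P* = €61 and Q* = 292.
With the tax collected from sellers, supply shifts: Qs = 1.5(P − 27) + 200.5.
New equilibrium: consumers pay €70, sellers receive €43, Q = 265. (Wedge: Pb − Ps = 27.)
Revenue = t · Q = 27 · 265 = €7155.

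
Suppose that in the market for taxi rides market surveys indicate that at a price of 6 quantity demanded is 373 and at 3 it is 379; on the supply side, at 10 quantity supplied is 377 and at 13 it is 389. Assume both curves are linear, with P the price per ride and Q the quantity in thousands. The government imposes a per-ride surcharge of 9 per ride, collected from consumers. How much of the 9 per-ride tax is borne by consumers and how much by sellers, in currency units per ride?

Demand slope: (379 − 373)/(3 − 6) = -2, so Qd = 385 − 2P.
Supply slope: (389 − 377)/(13 − 10) = 4, so Qs = 4P + 337.
Without the tax, 385 − 2P = 4P + 337 gives 6P = 48, so P* = 8 and Q* = 369.
With the tax collected from consumers, demand (in seller-price terms) shifts: Qd = 385 − 2(P + 9).
New equilibrium: consumers pay 14, sellers receive 5, Q = 357. (Wedge: Pb − Ps = 9.)
Burden on consumers: 6; on sellers: 3. (They sum to 9.)

Consumers bear 6 per ride; sellers bear 3 per ride.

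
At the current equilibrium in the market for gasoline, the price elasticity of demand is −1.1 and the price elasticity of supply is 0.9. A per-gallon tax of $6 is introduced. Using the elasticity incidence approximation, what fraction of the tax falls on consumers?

Consumers' share ≈ 0.45.

Incidence ratio: consumers' share ≈ εs / (εs + |εd|) = 0.9 / (0.9 + 1.1) = 0.45.
Supply is the less elastic side, so consumers bear the smaller share.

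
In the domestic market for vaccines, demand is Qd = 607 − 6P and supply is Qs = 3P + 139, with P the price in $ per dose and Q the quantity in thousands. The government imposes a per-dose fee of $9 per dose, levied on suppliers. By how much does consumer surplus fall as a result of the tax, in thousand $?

Consumer surplus falls by $858 thousand.

Before the tax: set 607 − 6P = 3P + 139 → P* = $52, Q* = 295.
With the tax collected from suppliers, supply shifts: Qs = 3(P − 9) + 139.
New equilibrium: consumers pay $55, suppliers receive $46, Q = 277. (Wedge: Pb − Ps = 9.)
ΔCS is the trapezoid between Q = 277 and Q = 295 of height $3: ½ · (295 + 277) · 3 = $858.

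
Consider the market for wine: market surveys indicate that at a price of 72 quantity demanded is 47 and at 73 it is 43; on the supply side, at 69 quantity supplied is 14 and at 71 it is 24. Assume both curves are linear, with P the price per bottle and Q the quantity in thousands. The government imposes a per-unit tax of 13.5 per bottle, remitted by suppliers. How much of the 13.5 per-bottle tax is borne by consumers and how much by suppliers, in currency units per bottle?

Consumers bear 7.5 per bottle; suppliers bear 6 per bottle.

Demand slope: (43 − 47)/(73 − 72) = -4, so Qd = 335 − 4P.
Supply slope: (24 − 14)/(71 − 69) = 5, so Qs = 5P − 331.
Without the tax, 335 − 4P = 5P − 331 gives 9P = 666, so P* = 74 and Q* = 39.
With the tax collected from suppliers, supply shifts: Qs = 5(P − 13.5) − 331.
Solving gives Q = 9 with consumers paying 81.5 and suppliers receiving 68 (the 13.5 wedge).
Burden on consumers: 7.5; on suppliers: 6. (They sum to 13.5.)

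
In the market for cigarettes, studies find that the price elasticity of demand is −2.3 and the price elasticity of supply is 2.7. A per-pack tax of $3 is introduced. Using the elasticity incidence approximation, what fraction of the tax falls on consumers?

Incidence ratio: consumers' share ≈ εs / (εs + |εd|) = 2.7 / (2.7 + 2.3) = 0.54.
Supply is the more elastic side, so consumers bear the larger share.

Consumers' share ≈ 0.54.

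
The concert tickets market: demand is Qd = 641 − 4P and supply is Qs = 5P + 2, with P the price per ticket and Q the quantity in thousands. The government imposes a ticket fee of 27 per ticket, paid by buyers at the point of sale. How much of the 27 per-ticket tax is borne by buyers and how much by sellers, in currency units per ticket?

Buyers bear 15 per ticket; sellers bear 12 per ticket.

Before the tax: set 641 − 4P = 5P + 2 → P* = 71, Q* = 357.
With the tax collected from buyers, demand (in seller-price terms) shifts: Qd = 641 − 4(P + 27).
New equilibrium: buyers pay 86, sellers receive 59, Q = 297. (Wedge: Pb − Ps = 27.)
Burden on buyers: 15; on sellers: 12. (They sum to 27.)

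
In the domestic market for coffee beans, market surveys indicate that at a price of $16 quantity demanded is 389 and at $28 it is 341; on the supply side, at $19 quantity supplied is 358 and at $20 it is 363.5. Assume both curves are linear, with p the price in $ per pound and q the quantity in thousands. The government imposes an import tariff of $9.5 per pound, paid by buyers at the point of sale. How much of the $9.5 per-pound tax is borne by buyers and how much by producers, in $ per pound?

Buyers bear $5.5 per pound; producers bear $4 per pound.

Demand slope: (341 − 389)/(28 − 16) = -4, so qd = 453 − 4p.
Supply slope: (363.5 − 358)/(20 − 19) = 5.5, so qs = 5.5p + 253.5.
Before the tax: set 453 − 4p = 5.5p + 253.5 → p* = $21, q* = 369.
With the tax collected from buyers, demand (in seller-price terms) shifts: qd = 453 − 4(p + 9.5).
New equilibrium: buyers pay $26.5, producers receive $17, q = 347. (Wedge: pb − ps = 9.5.)
Burden on buyers: $5.5; on producers: $4. (They sum to $9.5.)
The less price-elastic side of the market bears the larger share of a per-unit tax.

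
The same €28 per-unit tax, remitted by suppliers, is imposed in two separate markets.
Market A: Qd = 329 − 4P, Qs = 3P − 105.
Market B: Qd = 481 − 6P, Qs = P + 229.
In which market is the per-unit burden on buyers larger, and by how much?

Market A, by €8.

Market A: pre-tax P* = €62, Q* = 81; post-tax Q = 33; per-unit burden on buyers = €12.
Market B: pre-tax P* = €36, Q* = 265; post-tax Q = 241; per-unit burden on buyers = €4.
Difference: €12 vs €4 → market A is larger by €8.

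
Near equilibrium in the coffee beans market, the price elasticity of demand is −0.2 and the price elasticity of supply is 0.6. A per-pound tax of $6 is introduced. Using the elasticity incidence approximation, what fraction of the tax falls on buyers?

Incidence ratio: buyers' share ≈ εs / (εs + |εd|) = 0.6 / (0.6 + 0.2) = 0.75.
Supply is the more elastic side, so buyers bear the larger share.

Buyers' share ≈ 0.75.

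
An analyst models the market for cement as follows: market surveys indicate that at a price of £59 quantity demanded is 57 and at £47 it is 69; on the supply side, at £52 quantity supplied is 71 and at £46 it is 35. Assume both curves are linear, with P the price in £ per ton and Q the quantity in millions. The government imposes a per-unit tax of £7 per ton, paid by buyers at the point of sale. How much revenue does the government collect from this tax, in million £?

Demand slope: (69 − 57)/(47 − 59) = -1, so Qd = 116 − P.
Supply slope: (35 − 71)/(46 − 52) = 6, so Qs = 6P − 241.
Before the tax: set 116 − P = 6P − 241 → P* = £51, Q* = 65.
With the tax collected from buyers, demand (in seller-price terms) shifts: Qd = 116 − (P + 7).
New equilibrium: buyers pay £57, producers receive £50, Q = 59. (Wedge: Pb − Ps = 7.)
Revenue = t · Q = 7 · 59 = £413.

Tax revenue = £413 million.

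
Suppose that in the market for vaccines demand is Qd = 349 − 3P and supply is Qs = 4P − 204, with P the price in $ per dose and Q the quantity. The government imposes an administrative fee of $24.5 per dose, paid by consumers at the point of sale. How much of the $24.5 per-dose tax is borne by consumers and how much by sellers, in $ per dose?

Without the tax, 349 − 3P = 4P − 204 gives 7P = 553, so P* = $79 and Q* = 112.
With the tax collected from consumers, demand (in seller-price terms) shifts: Qd = 349 − 3(P + 24.5).
Solving gives Q = 70 with consumers paying $93 and sellers receiving $68.5 (the $24.5 wedge).
Burden on consumers: $14; on sellers: $10.5. (They sum to $24.5.)
The less price-elastic side of the market bears the larger share of a per-unit tax.

Consumers bear $14 per dose; sellers bear $10.5 per dose.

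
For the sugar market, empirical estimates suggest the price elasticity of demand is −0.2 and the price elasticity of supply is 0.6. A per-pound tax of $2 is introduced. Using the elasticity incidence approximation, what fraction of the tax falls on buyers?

Buyers' share ≈ 0.75.

Incidence ratio: buyers' share ≈ εs / (εs + |εd|) = 0.6 / (0.6 + 0.2) = 0.75.
Supply is the more elastic side, so buyers bear the larger share.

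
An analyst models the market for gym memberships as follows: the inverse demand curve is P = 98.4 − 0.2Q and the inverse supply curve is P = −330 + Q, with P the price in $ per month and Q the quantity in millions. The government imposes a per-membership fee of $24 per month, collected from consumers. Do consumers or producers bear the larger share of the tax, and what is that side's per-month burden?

Inverting to Q(P) form: Qd = 492 − 5P; Qs = P + 330.
Without the tax, 492 − 5P = P + 330 gives 6P = 162, so P* = $27 and Q* = 357.
With the tax collected from consumers, demand (in seller-price terms) shifts: Qd = 492 − 5(P + 24).
New equilibrium: consumers pay $31, producers receive $7, Q = 337. (Wedge: Pb − Ps = 24.)
Per-month burden: consumers $4, producers $20.
Producers take the larger share because supply is less price-elastic here (demand slope 5 vs supply slope 1).
The less price-elastic side of the market bears the larger share of a per-unit tax.

Producers bear the larger share: $20 per month.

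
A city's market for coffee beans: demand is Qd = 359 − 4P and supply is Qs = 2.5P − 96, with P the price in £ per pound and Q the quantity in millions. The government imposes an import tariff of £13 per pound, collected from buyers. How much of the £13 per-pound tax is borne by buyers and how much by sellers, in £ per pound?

Before the tax: set 359 − 4P = 2.5P − 96 → P* = £70, Q* = 79.
With the tax collected from buyers, demand (in seller-price terms) shifts: Qd = 359 − 4(P + 13).
New equilibrium: buyers pay £75, sellers receive £62, Q = 59. (Wedge: Pb − Ps = 13.)
Burden on buyers: £5; on sellers: £8. (They sum to £13.)
The less price-elastic side of the market bears the larger share of a per-unit tax.

Buyers bear £5 per pound; sellers bear £8 per pound.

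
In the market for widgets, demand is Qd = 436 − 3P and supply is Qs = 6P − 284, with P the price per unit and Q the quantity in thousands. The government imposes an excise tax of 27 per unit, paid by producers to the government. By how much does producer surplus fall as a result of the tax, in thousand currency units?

Producer surplus falls by 1521 thousand.

Without the tax, 436 − 3P = 6P − 284 gives 9P = 720, so P* = 80 and Q* = 196.
With the tax collected from producers, supply shifts: Qs = 6(P − 27) − 284.
New equilibrium: buyers pay 98, producers receive 71, Q = 142. (Wedge: Pb − Ps = 27.)
ΔPS is the trapezoid between Q = 142 and Q = 196 of height 9: ½ · (196 + 142) · 9 = 1521.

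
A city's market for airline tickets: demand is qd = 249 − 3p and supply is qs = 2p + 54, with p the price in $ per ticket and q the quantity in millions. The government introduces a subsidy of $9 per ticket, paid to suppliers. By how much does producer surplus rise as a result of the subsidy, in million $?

Producer surplus rises by $741.96 million.

Without the subsidy, 249 − 3p = 2p + 54 gives 5p = 195, so p* = $39 and q* = 132.
With a per-unit subsidy paid to suppliers, each receives p + 9 per unit sold, so supply becomes qs = 2(p + 9) + 54.
Solving gives q = 142.8 with buyers paying $35.4 and suppliers receiving $44.4 (the $9 wedge).
ΔPS is the trapezoid between Q = 142.8 and Q = 132 of height $5.4: ½ · (132 + 142.8) · 5.4 = $741.96.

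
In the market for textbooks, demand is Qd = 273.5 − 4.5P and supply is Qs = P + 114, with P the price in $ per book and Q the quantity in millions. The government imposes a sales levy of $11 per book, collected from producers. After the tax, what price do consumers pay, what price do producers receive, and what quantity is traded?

Before the tax: set 273.5 − 4.5P = P + 114 → P* = $29, Q* = 143.
With the tax collected from producers, supply shifts: Qs = (P − 11) + 114.
Solving gives Q = 134 with consumers paying $31 and producers receiving $20 (the $11 wedge).

Consumers pay $31; producers receive $20; quantity = 134.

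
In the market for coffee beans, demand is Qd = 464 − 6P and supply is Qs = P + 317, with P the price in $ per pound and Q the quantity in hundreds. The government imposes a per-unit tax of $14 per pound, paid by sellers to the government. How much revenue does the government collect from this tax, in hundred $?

Tax revenue = $4564 hundred.

Without the tax, 464 − 6P = P + 317 gives 7P = 147, so P* = $21 and Q* = 338.
With the tax collected from sellers, supply shifts: Qs = (P − 14) + 317.
Solving gives Q = 326 with consumers paying $23 and sellers receiving $9 (the $14 wedge).
Revenue = t · Q = 14 · 326 = $4564.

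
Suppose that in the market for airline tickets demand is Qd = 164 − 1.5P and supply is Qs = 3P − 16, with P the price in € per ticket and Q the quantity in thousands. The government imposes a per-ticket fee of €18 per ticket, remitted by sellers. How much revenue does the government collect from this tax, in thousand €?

Before the tax: set 164 − 1.5P = 3P − 16 → P* = €40, Q* = 104.
With the tax collected from sellers, supply shifts: Qs = 3(P − 18) − 16.
New equilibrium: buyers pay €52, sellers receive €34, Q = 86. (Wedge: Pb − Ps = 18.)
Revenue = t · Q = 18 · 86 = €1548.

Tax revenue = €1548 thousand.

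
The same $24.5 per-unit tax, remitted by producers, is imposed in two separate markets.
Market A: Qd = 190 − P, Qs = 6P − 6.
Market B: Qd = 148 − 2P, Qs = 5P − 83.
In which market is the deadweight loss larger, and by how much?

Market B, by $171.5.

Market A: pre-tax P* = $28, Q* = 162; post-tax Q = 141; deadweight loss = $257.25.
Market B: pre-tax P* = $33, Q* = 82; post-tax Q = 47; deadweight loss = $428.75.
Difference: $257.25 vs $428.75 → market B is larger by $171.5.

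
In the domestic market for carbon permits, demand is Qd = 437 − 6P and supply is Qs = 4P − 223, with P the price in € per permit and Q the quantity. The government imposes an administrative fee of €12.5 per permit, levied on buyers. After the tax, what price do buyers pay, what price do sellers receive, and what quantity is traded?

Buyers pay €71; sellers receive €58.5; quantity = 11.

Without the tax, 437 − 6P = 4P − 223 gives 10P = 660, so P* = €66 and Q* = 41.
With the tax collected from buyers, demand (in seller-price terms) shifts: Qd = 437 − 6(P + 12.5).
Solving gives Q = 11 with buyers paying €71 and sellers receiving €58.5 (the €12.5 wedge).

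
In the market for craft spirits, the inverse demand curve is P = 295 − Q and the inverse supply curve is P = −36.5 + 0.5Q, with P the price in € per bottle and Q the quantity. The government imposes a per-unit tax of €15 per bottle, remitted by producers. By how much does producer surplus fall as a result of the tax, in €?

Rewrite in direct form: Qd = 295 − P and Qs = 2P + 73.
Before the tax: set 295 − P = 2P + 73 → P* = €74, Q* = 221.
With the tax collected from producers, supply shifts: Qs = 2(P − 15) + 73.
Solving gives Q = 211 with consumers paying €84 and producers receiving €69 (the €15 wedge).
ΔPS is the trapezoid between Q = 211 and Q = 221 of height €5: ½ · (221 + 211) · 5 = €1080.

Producer surplus falls by €1080.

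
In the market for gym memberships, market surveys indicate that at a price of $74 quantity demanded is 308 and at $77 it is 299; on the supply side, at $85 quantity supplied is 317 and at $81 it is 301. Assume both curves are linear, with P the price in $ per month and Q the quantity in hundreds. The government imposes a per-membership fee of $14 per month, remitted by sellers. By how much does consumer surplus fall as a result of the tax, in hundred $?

Demand slope: (299 − 308)/(77 − 74) = -3, so Qd = 530 − 3P.
Supply slope: (301 − 317)/(81 − 85) = 4, so Qs = 4P − 23.
Without the tax, 530 − 3P = 4P − 23 gives 7P = 553, so P* = $79 and Q* = 293.
With the tax collected from sellers, supply shifts: Qs = 4(P − 14) − 23.
New equilibrium: buyers pay $87, sellers receive $73, Q = 269. (Wedge: Pb − Ps = 14.)
ΔCS is the trapezoid between Q = 269 and Q = 293 of height $8: ½ · (293 + 269) · 8 = $2248.

Consumer surplus falls by $2248 hundred.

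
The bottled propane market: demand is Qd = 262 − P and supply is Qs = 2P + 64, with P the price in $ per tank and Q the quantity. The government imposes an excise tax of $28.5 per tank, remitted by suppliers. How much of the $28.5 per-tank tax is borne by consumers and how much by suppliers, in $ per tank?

Consumers bear $19 per tank; suppliers bear $9.5 per tank.

Without the tax, 262 − P = 2P + 64 gives 3P = 198, so P* = $66 and Q* = 196.
With the tax collected from suppliers, supply shifts: Qs = 2(P − 28.5) + 64.
New equilibrium: consumers pay $85, suppliers receive $56.5, Q = 177. (Wedge: Pb − Ps = 28.5.)
Burden on consumers: $19; on suppliers: $9.5. (They sum to $28.5.)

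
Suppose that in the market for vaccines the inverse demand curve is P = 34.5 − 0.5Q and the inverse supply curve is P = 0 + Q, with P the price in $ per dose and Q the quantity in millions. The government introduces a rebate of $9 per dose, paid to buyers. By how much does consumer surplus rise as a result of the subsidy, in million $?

Consumer surplus rises by $78 million.

Inverting to Q(P) form: Qd = 69 − 2P; Qs = P.
Without the subsidy, 69 − 2P = P gives 3P = 69, so P* = $23 and Q* = 23.
With a per-unit subsidy paid to buyers, each effectively pays P − 9, so demand becomes Qd = 69 − 2(P − 9).
Solving gives Q = 29 with buyers paying $20 and suppliers receiving $29 (the $9 wedge).
ΔCS is the trapezoid between Q = 29 and Q = 23 of height $3: ½ · (23 + 29) · 3 = $78.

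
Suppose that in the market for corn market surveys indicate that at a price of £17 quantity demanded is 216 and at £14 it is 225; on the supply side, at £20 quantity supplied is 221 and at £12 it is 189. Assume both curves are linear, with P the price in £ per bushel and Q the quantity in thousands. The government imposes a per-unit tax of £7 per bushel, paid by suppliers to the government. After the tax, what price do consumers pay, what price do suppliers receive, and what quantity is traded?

Demand slope: (225 − 216)/(14 − 17) = -3, so Qd = 267 − 3P.
Supply slope: (189 − 221)/(12 − 20) = 4, so Qs = 4P + 141.
Before the tax: set 267 − 3P = 4P + 141 → P* = £18, Q* = 213.
With the tax collected from suppliers, supply shifts: Qs = 4(P − 7) + 141.
New equilibrium: consumers pay £22, suppliers receive £15, Q = 201. (Wedge: Pb − Ps = 7.)

Consumers pay £22; suppliers receive £15; quantity = 201.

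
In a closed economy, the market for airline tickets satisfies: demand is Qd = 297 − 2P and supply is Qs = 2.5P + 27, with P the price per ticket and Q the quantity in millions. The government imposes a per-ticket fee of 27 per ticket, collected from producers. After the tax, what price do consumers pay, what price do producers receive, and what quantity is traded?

Consumers pay 75; producers receive 48; quantity = 147.

Without the tax, 297 − 2P = 2.5P + 27 gives 4.5P = 270, so P* = 60 and Q* = 177.
With the tax collected from producers, supply shifts: Qs = 2.5(P − 27) + 27.
Solving gives Q = 147 with consumers paying 75 and producers receiving 48 (the 27 wedge).
The less price-elastic side of the market bears the larger share of a per-unit tax.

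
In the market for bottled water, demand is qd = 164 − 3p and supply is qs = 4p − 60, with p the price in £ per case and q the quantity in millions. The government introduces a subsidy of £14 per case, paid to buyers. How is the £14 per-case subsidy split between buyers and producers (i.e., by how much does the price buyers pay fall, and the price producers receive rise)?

Without the subsidy, 164 − 3p = 4p − 60 gives 7p = 224, so p* = £32 and q* = 68.
With a per-unit subsidy paid to buyers, each effectively pays p − 14, so demand becomes qd = 164 − 3(p − 14).
New equilibrium: buyers pay £24, producers receive £38, q = 92. (Wedge: pb − ps = −14.)
Gain to buyers: £8; to producers: £6. (They sum to £14.)

Buyers gain £8 per case; producers gain £6 per case.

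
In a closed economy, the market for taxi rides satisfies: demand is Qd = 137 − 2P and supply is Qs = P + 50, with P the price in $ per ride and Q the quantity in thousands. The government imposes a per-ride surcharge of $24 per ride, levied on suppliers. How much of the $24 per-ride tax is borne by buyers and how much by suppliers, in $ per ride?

Buyers bear $8 per ride; suppliers bear $16 per ride.

Before the tax: set 137 − 2P = P + 50 → P* = $29, Q* = 79.
With the tax collected from suppliers, supply shifts: Qs = (P − 24) + 50.
New equilibrium: buyers pay $37, suppliers receive $13, Q = 63. (Wedge: Pb − Ps = 24.)
Burden on buyers: $8; on suppliers: $16. (They sum to $24.)
The less price-elastic side of the market bears the larger share of a per-unit tax.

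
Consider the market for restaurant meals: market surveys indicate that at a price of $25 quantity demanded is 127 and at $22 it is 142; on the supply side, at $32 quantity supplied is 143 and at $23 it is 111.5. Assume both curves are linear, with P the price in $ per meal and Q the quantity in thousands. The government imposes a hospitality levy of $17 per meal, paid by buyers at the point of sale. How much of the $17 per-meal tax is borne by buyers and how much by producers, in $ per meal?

Demand slope: (142 − 127)/(22 − 25) = -5, so Qd = 252 − 5P.
Supply slope: (111.5 − 143)/(23 − 32) = 3.5, so Qs = 3.5P + 31.
Without the tax, 252 − 5P = 3.5P + 31 gives 8.5P = 221, so P* = $26 and Q* = 122.
With the tax collected from buyers, demand (in seller-price terms) shifts: Qd = 252 − 5(P + 17).
New equilibrium: buyers pay $33, producers receive $16, Q = 87. (Wedge: Pb − Ps = 17.)
Burden on buyers: $7; on producers: $10. (They sum to $17.)
The less price-elastic side of the market bears the larger share of a per-unit tax.

Buyers bear $7 per meal; producers bear $10 per meal.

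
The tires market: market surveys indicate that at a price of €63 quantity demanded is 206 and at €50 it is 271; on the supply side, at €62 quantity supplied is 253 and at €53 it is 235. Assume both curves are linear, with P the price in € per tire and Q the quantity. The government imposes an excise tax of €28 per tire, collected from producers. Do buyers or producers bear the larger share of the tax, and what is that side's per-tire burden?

Producers bear the larger share: €20 per tire.

Demand slope: (271 − 206)/(50 − 63) = -5, so Qd = 521 − 5P.
Supply slope: (235 − 253)/(53 − 62) = 2, so Qs = 2P + 129.
Before the tax: set 521 − 5P = 2P + 129 → P* = €56, Q* = 241.
With the tax collected from producers, supply shifts: Qs = 2(P − 28) + 129.
New equilibrium: buyers pay €64, producers receive €36, Q = 201. (Wedge: Pb − Ps = 28.)
Per-tire burden: buyers €8, producers €20.
Producers take the larger share because supply is less price-elastic here (demand slope 5 vs supply slope 2).
The less price-elastic side of the market bears the larger share of a per-unit tax.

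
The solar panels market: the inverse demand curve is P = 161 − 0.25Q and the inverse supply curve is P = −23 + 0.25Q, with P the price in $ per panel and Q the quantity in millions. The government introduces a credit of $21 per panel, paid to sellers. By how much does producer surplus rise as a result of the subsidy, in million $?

Producer surplus rises by $4084.5 million.

Rewrite in direct form: Qd = 644 − 4P and Qs = 4P + 92.
Before the subsidy: set 644 − 4P = 4P + 92 → P* = $69, Q* = 368.
With a per-unit subsidy paid to sellers, each receives P + 21 per unit sold, so supply becomes Qs = 4(P + 21) + 92.
Solving gives Q = 410 with buyers paying $58.5 and sellers receiving $79.5 (the $21 wedge).
ΔPS is the trapezoid between Q = 410 and Q = 368 of height $10.5: ½ · (368 + 410) · 10.5 = $4084.5.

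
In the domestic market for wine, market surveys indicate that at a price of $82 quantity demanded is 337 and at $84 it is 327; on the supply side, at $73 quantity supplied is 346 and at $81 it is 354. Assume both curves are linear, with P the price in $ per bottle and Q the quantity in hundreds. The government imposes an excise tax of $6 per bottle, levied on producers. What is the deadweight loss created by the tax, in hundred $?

Demand slope: (327 − 337)/(84 − 82) = -5, so Qd = 747 − 5P.
Supply slope: (354 − 346)/(81 − 73) = 1, so Qs = P + 273.
Without the tax, 747 − 5P = P + 273 gives 6P = 474, so P* = $79 and Q* = 352.
With the tax collected from producers, supply shifts: Qs = (P − 6) + 273.
Solving gives Q = 347 with buyers paying $80 and producers receiving $74 (the $6 wedge).
Quantity falls by |ΔQ| = |352 − 347| = 5.
DWL = ½ · t · |ΔQ| = ½ · 6 · 5 = $15.

Deadweight loss = $15 hundred.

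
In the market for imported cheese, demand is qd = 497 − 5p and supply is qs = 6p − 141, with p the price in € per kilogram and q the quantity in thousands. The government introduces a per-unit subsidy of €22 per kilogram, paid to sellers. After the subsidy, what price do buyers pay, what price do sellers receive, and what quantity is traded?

Buyers pay €46; sellers receive €68; quantity = 267.

Before the subsidy: set 497 − 5p = 6p − 141 → p* = €58, q* = 207.
With a per-unit subsidy paid to sellers, each receives p + 22 per unit sold, so supply becomes qs = 6(p + 22) − 141.
New equilibrium: buyers pay €46, sellers receive €68, q = 267. (Wedge: pb − ps = −22.)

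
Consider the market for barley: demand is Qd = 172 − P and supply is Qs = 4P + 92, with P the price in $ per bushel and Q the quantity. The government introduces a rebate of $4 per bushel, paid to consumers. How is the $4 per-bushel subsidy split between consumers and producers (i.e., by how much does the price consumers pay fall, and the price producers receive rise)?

Before the subsidy: set 172 − P = 4P + 92 → P* = $16, Q* = 156.
With a per-unit subsidy paid to consumers, each effectively pays P − 4, so demand becomes Qd = 172 − (P − 4).
Solving gives Q = 159.2 with consumers paying $12.8 and producers receiving $16.8 (the $4 wedge).
Gain to consumers: $3.2; to producers: $0.8. (They sum to $4.)

Consumers gain $3.2 per bushel; producers gain $0.8 per bushel.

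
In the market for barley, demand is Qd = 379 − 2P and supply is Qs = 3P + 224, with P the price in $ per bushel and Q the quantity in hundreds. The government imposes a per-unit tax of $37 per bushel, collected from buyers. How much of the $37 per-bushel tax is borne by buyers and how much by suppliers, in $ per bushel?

Buyers bear $22.2 per bushel; suppliers bear $14.8 per bushel.

Without the tax, 379 − 2P = 3P + 224 gives 5P = 155, so P* = $31 and Q* = 317.
With the tax collected from buyers, demand (in seller-price terms) shifts: Qd = 379 − 2(P + 37).
New equilibrium: buyers pay $53.2, suppliers receive $16.2, Q = 272.6. (Wedge: Pb − Ps = 37.)
Burden on buyers: $22.2; on suppliers: $14.8. (They sum to $37.)
The less price-elastic side of the market bears the larger share of a per-unit tax.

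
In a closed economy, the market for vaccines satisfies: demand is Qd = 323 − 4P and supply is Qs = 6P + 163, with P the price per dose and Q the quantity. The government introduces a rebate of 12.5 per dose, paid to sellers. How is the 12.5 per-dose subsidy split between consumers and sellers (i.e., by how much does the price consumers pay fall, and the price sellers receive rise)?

Consumers gain 7.5 per dose; sellers gain 5 per dose.

Before the subsidy: set 323 − 4P = 6P + 163 → P* = 16, Q* = 259.
With a per-unit subsidy paid to sellers, each receives P + 12.5 per unit sold, so supply becomes Qs = 6(P + 12.5) + 163.
Solving gives Q = 289 with consumers paying 8.5 and sellers receiving 21 (the 12.5 wedge).
Gain to consumers: 7.5; to sellers: 5. (They sum to 12.5.)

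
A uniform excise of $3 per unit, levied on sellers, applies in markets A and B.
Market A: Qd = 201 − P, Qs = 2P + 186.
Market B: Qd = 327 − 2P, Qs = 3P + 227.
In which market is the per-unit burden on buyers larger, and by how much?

Market A, by $0.2.

Market A: pre-tax P* = $5, Q* = 196; post-tax Q = 194; per-unit burden on buyers = $2.
Market B: pre-tax P* = $20, Q* = 287; post-tax Q = 283.4; per-unit burden on buyers = $1.8.
Difference: $2 vs $1.8 → market A is larger by $0.2.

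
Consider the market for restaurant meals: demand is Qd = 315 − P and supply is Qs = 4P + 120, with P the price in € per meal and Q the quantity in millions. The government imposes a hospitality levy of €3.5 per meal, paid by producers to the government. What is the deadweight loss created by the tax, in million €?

Deadweight loss = €4.9 million.

Before the tax: set 315 − P = 4P + 120 → P* = €39, Q* = 276.
With the tax collected from producers, supply shifts: Qs = 4(P − 3.5) + 120.
New equilibrium: buyers pay €41.8, producers receive €38.3, Q = 273.2. (Wedge: Pb − Ps = 3.5.)
Quantity falls by |ΔQ| = |276 − 273.2| = 2.8.
DWL = ½ · t · |ΔQ| = ½ · 3.5 · 2.8 = €4.9.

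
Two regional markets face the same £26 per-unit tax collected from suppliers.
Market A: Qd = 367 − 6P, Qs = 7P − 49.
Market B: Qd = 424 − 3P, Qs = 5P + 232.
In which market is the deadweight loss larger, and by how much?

Market A, by £458.25.

Market A: pre-tax P* = £32, Q* = 175; post-tax Q = 91; deadweight loss = £1092.
Market B: pre-tax P* = £24, Q* = 352; post-tax Q = 303.25; deadweight loss = £633.75.
Difference: £1092 vs £633.75 → market A is larger by £458.25.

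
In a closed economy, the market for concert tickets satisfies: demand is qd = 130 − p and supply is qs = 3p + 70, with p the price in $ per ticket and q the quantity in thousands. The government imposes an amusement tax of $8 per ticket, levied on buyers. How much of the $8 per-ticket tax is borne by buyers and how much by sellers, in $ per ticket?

Buyers bear $6 per ticket; sellers bear $2 per ticket.

Without the tax, 130 − p = 3p + 70 gives 4p = 60, so p* = $15 and q* = 115.
With the tax collected from buyers, demand (in seller-price terms) shifts: qd = 130 − (p + 8).
New equilibrium: buyers pay $21, sellers receive $13, q = 109. (Wedge: pb − ps = 8.)
Burden on buyers: $6; on sellers: $2. (They sum to $8.)
The less price-elastic side of the market bears the larger share of a per-unit tax.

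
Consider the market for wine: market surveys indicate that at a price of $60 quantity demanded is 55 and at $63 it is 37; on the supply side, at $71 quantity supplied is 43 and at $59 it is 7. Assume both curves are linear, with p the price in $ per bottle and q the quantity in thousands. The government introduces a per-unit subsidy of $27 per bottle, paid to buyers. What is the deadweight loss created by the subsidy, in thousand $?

Deadweight loss = $729 thousand.

Demand slope: (37 − 55)/(63 − 60) = -6, so qd = 415 − 6p.
Supply slope: (7 − 43)/(59 − 71) = 3, so qs = 3p − 170.
Without the subsidy, 415 − 6p = 3p − 170 gives 9p = 585, so p* = $65 and q* = 25.
With a per-unit subsidy paid to buyers, each effectively pays p − 27, so demand becomes qd = 415 − 6(p − 27).
Solving gives q = 79 with buyers paying $56 and producers receiving $83 (the $27 wedge).
Quantity rises by |ΔQ| = |25 − 79| = 54.
DWL = ½ · t · |ΔQ| = ½ · 27 · 54 = $729.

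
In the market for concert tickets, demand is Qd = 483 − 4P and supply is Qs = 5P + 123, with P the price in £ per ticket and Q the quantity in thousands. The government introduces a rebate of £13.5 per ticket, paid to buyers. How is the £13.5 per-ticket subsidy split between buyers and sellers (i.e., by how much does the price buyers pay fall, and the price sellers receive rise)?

Before the subsidy: set 483 − 4P = 5P + 123 → P* = £40, Q* = 323.
With a per-unit subsidy paid to buyers, each effectively pays P − 13.5, so demand becomes Qd = 483 − 4(P − 13.5).
Solving gives Q = 353 with buyers paying £32.5 and sellers receiving £46 (the £13.5 wedge).
Gain to buyers: £7.5; to sellers: £6. (They sum to £13.5.)

Buyers gain £7.5 per ticket; sellers gain £6 per ticket.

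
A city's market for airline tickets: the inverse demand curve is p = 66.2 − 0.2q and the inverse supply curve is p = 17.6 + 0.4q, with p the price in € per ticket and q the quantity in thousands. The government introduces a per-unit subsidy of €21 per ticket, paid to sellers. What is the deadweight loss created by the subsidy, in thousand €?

Rewrite in direct form: qd = 331 − 5p and qs = 2.5p − 44.
Before the subsidy: set 331 − 5p = 2.5p − 44 → p* = €50, q* = 81.
With a per-unit subsidy paid to sellers, each receives p + 21 per unit sold, so supply becomes qs = 2.5(p + 21) − 44.
Solving gives q = 116 with consumers paying €43 and sellers receiving €64 (the €21 wedge).
Quantity rises by |ΔQ| = |81 − 116| = 35.
DWL = ½ · t · |ΔQ| = ½ · 21 · 35 = €367.5.

Deadweight loss = €367.5 thousand.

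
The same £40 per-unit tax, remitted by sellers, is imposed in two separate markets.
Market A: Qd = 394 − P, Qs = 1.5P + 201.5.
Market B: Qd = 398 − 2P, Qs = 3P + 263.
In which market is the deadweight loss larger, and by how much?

Market B, by £480.

Market A: pre-tax P* = £77, Q* = 317; post-tax Q = 293; deadweight loss = £480.
Market B: pre-tax P* = £27, Q* = 344; post-tax Q = 296; deadweight loss = £960.
Difference: £480 vs £960 → market B is larger by £480.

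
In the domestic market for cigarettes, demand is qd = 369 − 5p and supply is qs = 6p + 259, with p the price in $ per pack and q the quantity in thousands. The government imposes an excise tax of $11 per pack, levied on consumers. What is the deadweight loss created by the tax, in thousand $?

Deadweight loss = $165 thousand.

Without the tax, 369 − 5p = 6p + 259 gives 11p = 110, so p* = $10 and q* = 319.
With the tax collected from consumers, demand (in seller-price terms) shifts: qd = 369 − 5(p + 11).
New equilibrium: consumers pay $16, producers receive $5, q = 289. (Wedge: pb − ps = 11.)
Quantity falls by |ΔQ| = |319 − 289| = 30.
DWL = ½ · t · |ΔQ| = ½ · 11 · 30 = $165.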